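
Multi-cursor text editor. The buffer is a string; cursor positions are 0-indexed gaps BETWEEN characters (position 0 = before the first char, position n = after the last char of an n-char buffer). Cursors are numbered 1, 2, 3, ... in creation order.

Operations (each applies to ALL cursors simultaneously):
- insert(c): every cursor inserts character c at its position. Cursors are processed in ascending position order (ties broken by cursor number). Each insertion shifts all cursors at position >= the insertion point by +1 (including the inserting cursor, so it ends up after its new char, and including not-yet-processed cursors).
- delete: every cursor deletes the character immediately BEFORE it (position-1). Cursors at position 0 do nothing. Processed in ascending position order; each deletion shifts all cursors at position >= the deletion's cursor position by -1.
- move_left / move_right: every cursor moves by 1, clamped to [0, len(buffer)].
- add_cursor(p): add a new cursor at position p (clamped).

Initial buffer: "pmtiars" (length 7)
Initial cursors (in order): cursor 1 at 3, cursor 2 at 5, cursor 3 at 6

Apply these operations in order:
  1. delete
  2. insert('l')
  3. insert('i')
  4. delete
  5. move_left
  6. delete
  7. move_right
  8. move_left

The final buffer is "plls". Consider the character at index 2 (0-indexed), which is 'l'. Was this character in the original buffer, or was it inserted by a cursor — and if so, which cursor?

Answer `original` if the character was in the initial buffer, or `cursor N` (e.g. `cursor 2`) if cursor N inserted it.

Answer: cursor 3

Derivation:
After op 1 (delete): buffer="pmis" (len 4), cursors c1@2 c2@3 c3@3, authorship ....
After op 2 (insert('l')): buffer="pmlills" (len 7), cursors c1@3 c2@6 c3@6, authorship ..1.23.
After op 3 (insert('i')): buffer="pmliilliis" (len 10), cursors c1@4 c2@9 c3@9, authorship ..11.2323.
After op 4 (delete): buffer="pmlills" (len 7), cursors c1@3 c2@6 c3@6, authorship ..1.23.
After op 5 (move_left): buffer="pmlills" (len 7), cursors c1@2 c2@5 c3@5, authorship ..1.23.
After op 6 (delete): buffer="plls" (len 4), cursors c1@1 c2@2 c3@2, authorship .13.
After op 7 (move_right): buffer="plls" (len 4), cursors c1@2 c2@3 c3@3, authorship .13.
After op 8 (move_left): buffer="plls" (len 4), cursors c1@1 c2@2 c3@2, authorship .13.
Authorship (.=original, N=cursor N): . 1 3 .
Index 2: author = 3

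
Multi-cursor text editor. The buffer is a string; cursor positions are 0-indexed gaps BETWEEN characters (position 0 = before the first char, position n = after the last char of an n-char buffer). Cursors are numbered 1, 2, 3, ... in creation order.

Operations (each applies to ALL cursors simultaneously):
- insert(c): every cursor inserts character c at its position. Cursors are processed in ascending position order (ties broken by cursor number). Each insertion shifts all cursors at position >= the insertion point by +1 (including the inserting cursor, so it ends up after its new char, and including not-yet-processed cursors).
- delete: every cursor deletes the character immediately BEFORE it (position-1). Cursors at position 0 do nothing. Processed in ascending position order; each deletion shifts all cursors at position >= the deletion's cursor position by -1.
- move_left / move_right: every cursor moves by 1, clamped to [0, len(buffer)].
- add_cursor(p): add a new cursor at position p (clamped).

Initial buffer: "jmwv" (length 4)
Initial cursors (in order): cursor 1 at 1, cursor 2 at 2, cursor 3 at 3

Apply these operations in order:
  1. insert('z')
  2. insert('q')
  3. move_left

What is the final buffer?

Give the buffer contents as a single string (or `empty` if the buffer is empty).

After op 1 (insert('z')): buffer="jzmzwzv" (len 7), cursors c1@2 c2@4 c3@6, authorship .1.2.3.
After op 2 (insert('q')): buffer="jzqmzqwzqv" (len 10), cursors c1@3 c2@6 c3@9, authorship .11.22.33.
After op 3 (move_left): buffer="jzqmzqwzqv" (len 10), cursors c1@2 c2@5 c3@8, authorship .11.22.33.

Answer: jzqmzqwzqv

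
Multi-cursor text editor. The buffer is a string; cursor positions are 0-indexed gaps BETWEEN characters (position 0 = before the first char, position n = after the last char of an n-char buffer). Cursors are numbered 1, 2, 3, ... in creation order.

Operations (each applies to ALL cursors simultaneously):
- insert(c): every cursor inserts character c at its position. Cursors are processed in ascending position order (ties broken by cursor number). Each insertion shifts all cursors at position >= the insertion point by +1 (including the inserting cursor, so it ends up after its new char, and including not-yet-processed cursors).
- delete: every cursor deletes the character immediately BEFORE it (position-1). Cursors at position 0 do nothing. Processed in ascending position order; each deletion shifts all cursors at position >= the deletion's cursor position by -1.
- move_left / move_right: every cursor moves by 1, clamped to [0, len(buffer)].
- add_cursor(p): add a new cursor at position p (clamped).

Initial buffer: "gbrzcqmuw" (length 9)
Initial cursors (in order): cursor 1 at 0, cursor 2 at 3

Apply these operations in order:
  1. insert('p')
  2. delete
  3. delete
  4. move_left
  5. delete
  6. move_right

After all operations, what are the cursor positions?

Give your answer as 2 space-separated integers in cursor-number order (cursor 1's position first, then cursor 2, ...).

Answer: 1 1

Derivation:
After op 1 (insert('p')): buffer="pgbrpzcqmuw" (len 11), cursors c1@1 c2@5, authorship 1...2......
After op 2 (delete): buffer="gbrzcqmuw" (len 9), cursors c1@0 c2@3, authorship .........
After op 3 (delete): buffer="gbzcqmuw" (len 8), cursors c1@0 c2@2, authorship ........
After op 4 (move_left): buffer="gbzcqmuw" (len 8), cursors c1@0 c2@1, authorship ........
After op 5 (delete): buffer="bzcqmuw" (len 7), cursors c1@0 c2@0, authorship .......
After op 6 (move_right): buffer="bzcqmuw" (len 7), cursors c1@1 c2@1, authorship .......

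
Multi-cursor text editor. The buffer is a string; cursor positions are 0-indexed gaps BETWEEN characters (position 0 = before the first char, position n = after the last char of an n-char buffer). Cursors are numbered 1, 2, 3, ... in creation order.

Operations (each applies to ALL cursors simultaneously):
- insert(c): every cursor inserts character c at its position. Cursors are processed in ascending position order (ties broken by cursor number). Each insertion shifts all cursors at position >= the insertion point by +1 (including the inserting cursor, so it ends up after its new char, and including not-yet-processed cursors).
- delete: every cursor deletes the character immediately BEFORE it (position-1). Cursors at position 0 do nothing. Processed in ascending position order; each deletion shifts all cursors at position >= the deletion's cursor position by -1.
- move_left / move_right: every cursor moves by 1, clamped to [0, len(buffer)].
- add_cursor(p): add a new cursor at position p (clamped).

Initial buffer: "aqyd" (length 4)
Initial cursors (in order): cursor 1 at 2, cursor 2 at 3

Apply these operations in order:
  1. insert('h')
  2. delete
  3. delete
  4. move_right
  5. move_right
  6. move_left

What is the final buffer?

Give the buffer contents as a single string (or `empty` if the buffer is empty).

Answer: ad

Derivation:
After op 1 (insert('h')): buffer="aqhyhd" (len 6), cursors c1@3 c2@5, authorship ..1.2.
After op 2 (delete): buffer="aqyd" (len 4), cursors c1@2 c2@3, authorship ....
After op 3 (delete): buffer="ad" (len 2), cursors c1@1 c2@1, authorship ..
After op 4 (move_right): buffer="ad" (len 2), cursors c1@2 c2@2, authorship ..
After op 5 (move_right): buffer="ad" (len 2), cursors c1@2 c2@2, authorship ..
After op 6 (move_left): buffer="ad" (len 2), cursors c1@1 c2@1, authorship ..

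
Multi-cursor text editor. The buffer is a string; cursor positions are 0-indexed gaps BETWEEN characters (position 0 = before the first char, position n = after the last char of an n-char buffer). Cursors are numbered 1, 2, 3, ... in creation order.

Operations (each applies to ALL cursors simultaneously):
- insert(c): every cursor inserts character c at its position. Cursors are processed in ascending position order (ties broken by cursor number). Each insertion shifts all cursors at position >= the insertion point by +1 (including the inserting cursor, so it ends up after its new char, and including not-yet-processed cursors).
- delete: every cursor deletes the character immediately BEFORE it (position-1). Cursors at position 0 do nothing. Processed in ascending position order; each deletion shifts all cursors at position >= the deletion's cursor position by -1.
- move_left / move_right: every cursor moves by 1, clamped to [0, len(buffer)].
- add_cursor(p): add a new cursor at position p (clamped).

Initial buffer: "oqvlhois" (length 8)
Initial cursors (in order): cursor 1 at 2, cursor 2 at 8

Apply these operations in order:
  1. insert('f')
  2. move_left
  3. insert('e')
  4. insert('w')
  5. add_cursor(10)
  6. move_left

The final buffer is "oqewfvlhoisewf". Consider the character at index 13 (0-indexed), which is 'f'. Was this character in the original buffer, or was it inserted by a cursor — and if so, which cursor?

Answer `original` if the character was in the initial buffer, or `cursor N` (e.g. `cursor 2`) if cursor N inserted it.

After op 1 (insert('f')): buffer="oqfvlhoisf" (len 10), cursors c1@3 c2@10, authorship ..1......2
After op 2 (move_left): buffer="oqfvlhoisf" (len 10), cursors c1@2 c2@9, authorship ..1......2
After op 3 (insert('e')): buffer="oqefvlhoisef" (len 12), cursors c1@3 c2@11, authorship ..11......22
After op 4 (insert('w')): buffer="oqewfvlhoisewf" (len 14), cursors c1@4 c2@13, authorship ..111......222
After op 5 (add_cursor(10)): buffer="oqewfvlhoisewf" (len 14), cursors c1@4 c3@10 c2@13, authorship ..111......222
After op 6 (move_left): buffer="oqewfvlhoisewf" (len 14), cursors c1@3 c3@9 c2@12, authorship ..111......222
Authorship (.=original, N=cursor N): . . 1 1 1 . . . . . . 2 2 2
Index 13: author = 2

Answer: cursor 2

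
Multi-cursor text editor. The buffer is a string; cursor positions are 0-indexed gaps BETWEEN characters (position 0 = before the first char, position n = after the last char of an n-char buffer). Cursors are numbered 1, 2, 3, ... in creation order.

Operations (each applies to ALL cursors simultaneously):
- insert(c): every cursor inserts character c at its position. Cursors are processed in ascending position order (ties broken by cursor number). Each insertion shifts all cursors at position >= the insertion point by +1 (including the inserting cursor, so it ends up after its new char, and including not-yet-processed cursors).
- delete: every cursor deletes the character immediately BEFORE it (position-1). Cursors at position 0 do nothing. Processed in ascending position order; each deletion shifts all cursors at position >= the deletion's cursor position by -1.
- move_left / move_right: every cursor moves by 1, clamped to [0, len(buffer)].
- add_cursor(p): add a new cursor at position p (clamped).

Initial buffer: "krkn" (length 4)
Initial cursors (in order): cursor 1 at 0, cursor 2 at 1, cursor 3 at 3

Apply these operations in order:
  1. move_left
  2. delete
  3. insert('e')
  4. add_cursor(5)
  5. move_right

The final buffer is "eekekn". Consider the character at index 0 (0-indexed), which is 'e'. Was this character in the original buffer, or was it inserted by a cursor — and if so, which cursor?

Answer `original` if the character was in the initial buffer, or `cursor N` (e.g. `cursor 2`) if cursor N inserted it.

After op 1 (move_left): buffer="krkn" (len 4), cursors c1@0 c2@0 c3@2, authorship ....
After op 2 (delete): buffer="kkn" (len 3), cursors c1@0 c2@0 c3@1, authorship ...
After op 3 (insert('e')): buffer="eekekn" (len 6), cursors c1@2 c2@2 c3@4, authorship 12.3..
After op 4 (add_cursor(5)): buffer="eekekn" (len 6), cursors c1@2 c2@2 c3@4 c4@5, authorship 12.3..
After op 5 (move_right): buffer="eekekn" (len 6), cursors c1@3 c2@3 c3@5 c4@6, authorship 12.3..
Authorship (.=original, N=cursor N): 1 2 . 3 . .
Index 0: author = 1

Answer: cursor 1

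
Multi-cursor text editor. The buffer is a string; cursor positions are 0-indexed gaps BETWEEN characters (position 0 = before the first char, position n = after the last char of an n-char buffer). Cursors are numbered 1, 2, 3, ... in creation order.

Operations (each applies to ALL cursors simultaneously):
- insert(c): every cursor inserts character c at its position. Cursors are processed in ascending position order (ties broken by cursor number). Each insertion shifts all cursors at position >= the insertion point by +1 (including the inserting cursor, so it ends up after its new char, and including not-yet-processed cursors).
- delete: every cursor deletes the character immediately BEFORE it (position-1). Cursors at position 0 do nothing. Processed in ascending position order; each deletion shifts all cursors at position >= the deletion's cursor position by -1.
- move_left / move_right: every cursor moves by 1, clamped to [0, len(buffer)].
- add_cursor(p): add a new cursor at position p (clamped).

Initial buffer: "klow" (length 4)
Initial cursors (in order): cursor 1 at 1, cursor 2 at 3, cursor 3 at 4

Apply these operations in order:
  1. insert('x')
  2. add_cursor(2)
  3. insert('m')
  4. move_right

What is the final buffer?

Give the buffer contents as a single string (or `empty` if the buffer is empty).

After op 1 (insert('x')): buffer="kxloxwx" (len 7), cursors c1@2 c2@5 c3@7, authorship .1..2.3
After op 2 (add_cursor(2)): buffer="kxloxwx" (len 7), cursors c1@2 c4@2 c2@5 c3@7, authorship .1..2.3
After op 3 (insert('m')): buffer="kxmmloxmwxm" (len 11), cursors c1@4 c4@4 c2@8 c3@11, authorship .114..22.33
After op 4 (move_right): buffer="kxmmloxmwxm" (len 11), cursors c1@5 c4@5 c2@9 c3@11, authorship .114..22.33

Answer: kxmmloxmwxm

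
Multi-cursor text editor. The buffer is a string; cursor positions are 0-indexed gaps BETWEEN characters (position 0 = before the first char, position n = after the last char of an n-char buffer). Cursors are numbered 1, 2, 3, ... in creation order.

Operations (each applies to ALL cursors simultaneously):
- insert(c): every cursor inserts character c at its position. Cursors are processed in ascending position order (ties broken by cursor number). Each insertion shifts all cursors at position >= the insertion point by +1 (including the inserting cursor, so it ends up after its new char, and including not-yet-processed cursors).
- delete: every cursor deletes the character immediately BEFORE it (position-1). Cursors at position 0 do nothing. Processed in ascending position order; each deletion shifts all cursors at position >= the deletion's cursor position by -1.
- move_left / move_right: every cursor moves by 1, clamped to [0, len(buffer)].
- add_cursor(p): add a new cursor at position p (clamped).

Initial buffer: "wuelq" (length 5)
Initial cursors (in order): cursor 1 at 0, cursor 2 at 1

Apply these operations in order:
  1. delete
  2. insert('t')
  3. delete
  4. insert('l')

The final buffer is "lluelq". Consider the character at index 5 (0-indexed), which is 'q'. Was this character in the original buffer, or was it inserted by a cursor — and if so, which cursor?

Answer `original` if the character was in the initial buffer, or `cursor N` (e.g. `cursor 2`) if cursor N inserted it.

After op 1 (delete): buffer="uelq" (len 4), cursors c1@0 c2@0, authorship ....
After op 2 (insert('t')): buffer="ttuelq" (len 6), cursors c1@2 c2@2, authorship 12....
After op 3 (delete): buffer="uelq" (len 4), cursors c1@0 c2@0, authorship ....
After op 4 (insert('l')): buffer="lluelq" (len 6), cursors c1@2 c2@2, authorship 12....
Authorship (.=original, N=cursor N): 1 2 . . . .
Index 5: author = original

Answer: original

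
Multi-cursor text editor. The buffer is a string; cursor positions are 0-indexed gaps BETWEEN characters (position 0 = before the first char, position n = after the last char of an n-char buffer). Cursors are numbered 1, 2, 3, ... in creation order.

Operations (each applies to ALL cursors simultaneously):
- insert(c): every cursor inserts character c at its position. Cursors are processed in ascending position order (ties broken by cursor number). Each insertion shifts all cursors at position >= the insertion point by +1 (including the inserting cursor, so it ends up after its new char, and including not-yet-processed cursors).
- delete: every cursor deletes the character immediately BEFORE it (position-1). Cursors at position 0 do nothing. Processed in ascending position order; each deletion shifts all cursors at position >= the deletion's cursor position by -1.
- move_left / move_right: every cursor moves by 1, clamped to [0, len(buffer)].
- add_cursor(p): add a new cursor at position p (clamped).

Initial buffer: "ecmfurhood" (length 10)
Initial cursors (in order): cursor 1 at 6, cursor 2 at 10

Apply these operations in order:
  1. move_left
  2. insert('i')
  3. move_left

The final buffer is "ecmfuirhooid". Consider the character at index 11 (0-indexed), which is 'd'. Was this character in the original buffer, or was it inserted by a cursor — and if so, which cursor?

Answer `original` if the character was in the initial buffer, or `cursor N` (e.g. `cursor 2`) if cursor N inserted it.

After op 1 (move_left): buffer="ecmfurhood" (len 10), cursors c1@5 c2@9, authorship ..........
After op 2 (insert('i')): buffer="ecmfuirhooid" (len 12), cursors c1@6 c2@11, authorship .....1....2.
After op 3 (move_left): buffer="ecmfuirhooid" (len 12), cursors c1@5 c2@10, authorship .....1....2.
Authorship (.=original, N=cursor N): . . . . . 1 . . . . 2 .
Index 11: author = original

Answer: original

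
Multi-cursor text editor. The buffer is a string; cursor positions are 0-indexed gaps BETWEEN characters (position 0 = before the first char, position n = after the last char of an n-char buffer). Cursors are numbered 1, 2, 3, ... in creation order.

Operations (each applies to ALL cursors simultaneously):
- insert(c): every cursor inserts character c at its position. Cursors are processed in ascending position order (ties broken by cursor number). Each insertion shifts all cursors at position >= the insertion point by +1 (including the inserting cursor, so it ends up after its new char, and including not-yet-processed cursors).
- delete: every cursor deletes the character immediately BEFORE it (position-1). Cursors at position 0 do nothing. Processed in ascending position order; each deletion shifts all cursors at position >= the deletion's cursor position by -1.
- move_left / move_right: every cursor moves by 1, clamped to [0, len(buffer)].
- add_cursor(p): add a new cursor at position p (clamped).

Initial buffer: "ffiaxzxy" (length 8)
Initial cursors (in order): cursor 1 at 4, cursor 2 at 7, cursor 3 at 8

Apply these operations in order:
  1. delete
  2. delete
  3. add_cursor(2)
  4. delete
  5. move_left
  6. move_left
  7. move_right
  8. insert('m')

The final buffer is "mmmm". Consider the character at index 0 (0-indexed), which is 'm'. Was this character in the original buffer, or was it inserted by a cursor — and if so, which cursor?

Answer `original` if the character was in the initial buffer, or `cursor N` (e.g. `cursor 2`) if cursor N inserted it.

Answer: cursor 1

Derivation:
After op 1 (delete): buffer="ffixz" (len 5), cursors c1@3 c2@5 c3@5, authorship .....
After op 2 (delete): buffer="ff" (len 2), cursors c1@2 c2@2 c3@2, authorship ..
After op 3 (add_cursor(2)): buffer="ff" (len 2), cursors c1@2 c2@2 c3@2 c4@2, authorship ..
After op 4 (delete): buffer="" (len 0), cursors c1@0 c2@0 c3@0 c4@0, authorship 
After op 5 (move_left): buffer="" (len 0), cursors c1@0 c2@0 c3@0 c4@0, authorship 
After op 6 (move_left): buffer="" (len 0), cursors c1@0 c2@0 c3@0 c4@0, authorship 
After op 7 (move_right): buffer="" (len 0), cursors c1@0 c2@0 c3@0 c4@0, authorship 
After op 8 (insert('m')): buffer="mmmm" (len 4), cursors c1@4 c2@4 c3@4 c4@4, authorship 1234
Authorship (.=original, N=cursor N): 1 2 3 4
Index 0: author = 1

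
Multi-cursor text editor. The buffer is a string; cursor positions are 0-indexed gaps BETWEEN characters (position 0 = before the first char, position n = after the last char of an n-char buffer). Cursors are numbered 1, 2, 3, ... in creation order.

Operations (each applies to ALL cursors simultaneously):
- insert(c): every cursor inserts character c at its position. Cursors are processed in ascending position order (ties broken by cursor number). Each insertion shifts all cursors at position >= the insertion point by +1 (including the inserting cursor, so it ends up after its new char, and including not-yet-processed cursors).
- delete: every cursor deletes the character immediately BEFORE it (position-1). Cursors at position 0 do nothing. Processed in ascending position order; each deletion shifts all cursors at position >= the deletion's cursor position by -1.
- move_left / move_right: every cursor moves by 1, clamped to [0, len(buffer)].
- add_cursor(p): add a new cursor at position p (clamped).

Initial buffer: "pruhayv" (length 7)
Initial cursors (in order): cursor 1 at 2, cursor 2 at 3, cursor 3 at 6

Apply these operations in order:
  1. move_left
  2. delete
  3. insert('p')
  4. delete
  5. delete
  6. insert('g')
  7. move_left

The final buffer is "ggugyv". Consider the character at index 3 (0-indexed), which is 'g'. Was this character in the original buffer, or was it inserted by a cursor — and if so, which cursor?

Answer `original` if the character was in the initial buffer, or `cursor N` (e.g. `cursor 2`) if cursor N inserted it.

After op 1 (move_left): buffer="pruhayv" (len 7), cursors c1@1 c2@2 c3@5, authorship .......
After op 2 (delete): buffer="uhyv" (len 4), cursors c1@0 c2@0 c3@2, authorship ....
After op 3 (insert('p')): buffer="ppuhpyv" (len 7), cursors c1@2 c2@2 c3@5, authorship 12..3..
After op 4 (delete): buffer="uhyv" (len 4), cursors c1@0 c2@0 c3@2, authorship ....
After op 5 (delete): buffer="uyv" (len 3), cursors c1@0 c2@0 c3@1, authorship ...
After op 6 (insert('g')): buffer="ggugyv" (len 6), cursors c1@2 c2@2 c3@4, authorship 12.3..
After op 7 (move_left): buffer="ggugyv" (len 6), cursors c1@1 c2@1 c3@3, authorship 12.3..
Authorship (.=original, N=cursor N): 1 2 . 3 . .
Index 3: author = 3

Answer: cursor 3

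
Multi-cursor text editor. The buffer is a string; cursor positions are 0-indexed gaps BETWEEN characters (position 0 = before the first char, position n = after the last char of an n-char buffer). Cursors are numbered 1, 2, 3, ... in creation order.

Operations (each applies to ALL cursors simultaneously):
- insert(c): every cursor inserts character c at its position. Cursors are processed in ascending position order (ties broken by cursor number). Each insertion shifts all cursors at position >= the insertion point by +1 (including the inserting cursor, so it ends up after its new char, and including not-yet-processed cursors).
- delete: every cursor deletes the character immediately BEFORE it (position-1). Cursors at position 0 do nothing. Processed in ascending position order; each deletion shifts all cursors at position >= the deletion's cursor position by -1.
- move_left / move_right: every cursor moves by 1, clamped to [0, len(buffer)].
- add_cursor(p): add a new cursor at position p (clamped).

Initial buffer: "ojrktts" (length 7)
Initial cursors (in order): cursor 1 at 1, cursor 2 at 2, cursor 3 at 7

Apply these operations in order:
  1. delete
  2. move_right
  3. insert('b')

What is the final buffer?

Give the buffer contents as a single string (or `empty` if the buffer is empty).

After op 1 (delete): buffer="rktt" (len 4), cursors c1@0 c2@0 c3@4, authorship ....
After op 2 (move_right): buffer="rktt" (len 4), cursors c1@1 c2@1 c3@4, authorship ....
After op 3 (insert('b')): buffer="rbbkttb" (len 7), cursors c1@3 c2@3 c3@7, authorship .12...3

Answer: rbbkttb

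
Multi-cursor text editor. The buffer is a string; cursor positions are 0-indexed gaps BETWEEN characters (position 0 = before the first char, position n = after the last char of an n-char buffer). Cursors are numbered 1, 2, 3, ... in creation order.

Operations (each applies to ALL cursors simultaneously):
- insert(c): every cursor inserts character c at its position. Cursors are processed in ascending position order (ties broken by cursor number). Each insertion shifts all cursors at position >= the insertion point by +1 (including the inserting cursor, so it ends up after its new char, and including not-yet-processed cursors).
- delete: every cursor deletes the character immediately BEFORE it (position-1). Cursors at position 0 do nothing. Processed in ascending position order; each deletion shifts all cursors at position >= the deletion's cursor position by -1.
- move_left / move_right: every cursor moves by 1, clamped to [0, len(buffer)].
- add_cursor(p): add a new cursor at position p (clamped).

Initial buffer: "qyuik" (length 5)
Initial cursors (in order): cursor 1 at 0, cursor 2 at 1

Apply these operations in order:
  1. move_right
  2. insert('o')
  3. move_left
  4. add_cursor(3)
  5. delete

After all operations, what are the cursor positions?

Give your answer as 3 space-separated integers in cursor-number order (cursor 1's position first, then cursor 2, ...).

Answer: 0 0 0

Derivation:
After op 1 (move_right): buffer="qyuik" (len 5), cursors c1@1 c2@2, authorship .....
After op 2 (insert('o')): buffer="qoyouik" (len 7), cursors c1@2 c2@4, authorship .1.2...
After op 3 (move_left): buffer="qoyouik" (len 7), cursors c1@1 c2@3, authorship .1.2...
After op 4 (add_cursor(3)): buffer="qoyouik" (len 7), cursors c1@1 c2@3 c3@3, authorship .1.2...
After op 5 (delete): buffer="ouik" (len 4), cursors c1@0 c2@0 c3@0, authorship 2...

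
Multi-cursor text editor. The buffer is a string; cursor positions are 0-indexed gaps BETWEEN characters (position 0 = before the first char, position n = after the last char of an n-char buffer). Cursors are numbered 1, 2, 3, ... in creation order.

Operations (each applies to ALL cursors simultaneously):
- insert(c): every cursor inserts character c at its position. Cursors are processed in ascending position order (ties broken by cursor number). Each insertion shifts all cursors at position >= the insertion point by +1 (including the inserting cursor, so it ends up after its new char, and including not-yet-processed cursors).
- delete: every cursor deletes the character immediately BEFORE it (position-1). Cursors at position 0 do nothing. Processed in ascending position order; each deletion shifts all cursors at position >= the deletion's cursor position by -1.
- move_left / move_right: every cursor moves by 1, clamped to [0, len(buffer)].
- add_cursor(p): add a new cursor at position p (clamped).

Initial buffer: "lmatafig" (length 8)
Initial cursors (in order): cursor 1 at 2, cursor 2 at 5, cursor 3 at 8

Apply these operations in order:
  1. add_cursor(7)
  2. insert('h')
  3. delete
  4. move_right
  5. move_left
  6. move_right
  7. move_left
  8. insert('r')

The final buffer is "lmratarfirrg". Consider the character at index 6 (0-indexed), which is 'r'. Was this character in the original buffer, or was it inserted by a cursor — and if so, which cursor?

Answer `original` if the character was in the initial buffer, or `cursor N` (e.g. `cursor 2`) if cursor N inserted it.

Answer: cursor 2

Derivation:
After op 1 (add_cursor(7)): buffer="lmatafig" (len 8), cursors c1@2 c2@5 c4@7 c3@8, authorship ........
After op 2 (insert('h')): buffer="lmhatahfihgh" (len 12), cursors c1@3 c2@7 c4@10 c3@12, authorship ..1...2..4.3
After op 3 (delete): buffer="lmatafig" (len 8), cursors c1@2 c2@5 c4@7 c3@8, authorship ........
After op 4 (move_right): buffer="lmatafig" (len 8), cursors c1@3 c2@6 c3@8 c4@8, authorship ........
After op 5 (move_left): buffer="lmatafig" (len 8), cursors c1@2 c2@5 c3@7 c4@7, authorship ........
After op 6 (move_right): buffer="lmatafig" (len 8), cursors c1@3 c2@6 c3@8 c4@8, authorship ........
After op 7 (move_left): buffer="lmatafig" (len 8), cursors c1@2 c2@5 c3@7 c4@7, authorship ........
After op 8 (insert('r')): buffer="lmratarfirrg" (len 12), cursors c1@3 c2@7 c3@11 c4@11, authorship ..1...2..34.
Authorship (.=original, N=cursor N): . . 1 . . . 2 . . 3 4 .
Index 6: author = 2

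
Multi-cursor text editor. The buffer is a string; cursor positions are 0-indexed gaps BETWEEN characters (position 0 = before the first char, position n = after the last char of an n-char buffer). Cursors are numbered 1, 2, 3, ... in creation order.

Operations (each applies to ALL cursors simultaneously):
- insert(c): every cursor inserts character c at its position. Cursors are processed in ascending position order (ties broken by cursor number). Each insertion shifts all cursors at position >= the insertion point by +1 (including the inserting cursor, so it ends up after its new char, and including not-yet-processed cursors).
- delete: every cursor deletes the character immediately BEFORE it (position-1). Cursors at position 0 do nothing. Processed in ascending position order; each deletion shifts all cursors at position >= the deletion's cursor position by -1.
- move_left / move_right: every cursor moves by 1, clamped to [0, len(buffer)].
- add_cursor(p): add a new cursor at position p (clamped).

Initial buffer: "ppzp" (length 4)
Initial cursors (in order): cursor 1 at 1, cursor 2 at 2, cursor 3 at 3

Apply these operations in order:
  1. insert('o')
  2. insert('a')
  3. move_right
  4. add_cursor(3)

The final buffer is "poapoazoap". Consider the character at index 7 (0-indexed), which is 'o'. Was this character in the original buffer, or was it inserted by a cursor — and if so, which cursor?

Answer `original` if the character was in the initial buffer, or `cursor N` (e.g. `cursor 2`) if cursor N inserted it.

Answer: cursor 3

Derivation:
After op 1 (insert('o')): buffer="popozop" (len 7), cursors c1@2 c2@4 c3@6, authorship .1.2.3.
After op 2 (insert('a')): buffer="poapoazoap" (len 10), cursors c1@3 c2@6 c3@9, authorship .11.22.33.
After op 3 (move_right): buffer="poapoazoap" (len 10), cursors c1@4 c2@7 c3@10, authorship .11.22.33.
After op 4 (add_cursor(3)): buffer="poapoazoap" (len 10), cursors c4@3 c1@4 c2@7 c3@10, authorship .11.22.33.
Authorship (.=original, N=cursor N): . 1 1 . 2 2 . 3 3 .
Index 7: author = 3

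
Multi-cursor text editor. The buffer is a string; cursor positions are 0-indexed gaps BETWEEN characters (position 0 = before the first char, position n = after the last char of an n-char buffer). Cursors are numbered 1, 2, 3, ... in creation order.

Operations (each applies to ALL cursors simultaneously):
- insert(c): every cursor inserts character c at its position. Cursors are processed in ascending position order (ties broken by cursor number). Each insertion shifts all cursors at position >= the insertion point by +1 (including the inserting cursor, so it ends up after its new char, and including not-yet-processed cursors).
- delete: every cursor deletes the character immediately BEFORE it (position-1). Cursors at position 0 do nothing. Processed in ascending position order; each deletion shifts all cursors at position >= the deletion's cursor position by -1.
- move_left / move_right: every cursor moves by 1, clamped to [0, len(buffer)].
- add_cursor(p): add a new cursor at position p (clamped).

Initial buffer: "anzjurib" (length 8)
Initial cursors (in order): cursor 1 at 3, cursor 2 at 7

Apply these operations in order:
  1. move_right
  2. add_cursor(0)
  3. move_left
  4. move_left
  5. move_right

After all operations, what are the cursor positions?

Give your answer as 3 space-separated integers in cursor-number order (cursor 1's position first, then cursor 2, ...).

After op 1 (move_right): buffer="anzjurib" (len 8), cursors c1@4 c2@8, authorship ........
After op 2 (add_cursor(0)): buffer="anzjurib" (len 8), cursors c3@0 c1@4 c2@8, authorship ........
After op 3 (move_left): buffer="anzjurib" (len 8), cursors c3@0 c1@3 c2@7, authorship ........
After op 4 (move_left): buffer="anzjurib" (len 8), cursors c3@0 c1@2 c2@6, authorship ........
After op 5 (move_right): buffer="anzjurib" (len 8), cursors c3@1 c1@3 c2@7, authorship ........

Answer: 3 7 1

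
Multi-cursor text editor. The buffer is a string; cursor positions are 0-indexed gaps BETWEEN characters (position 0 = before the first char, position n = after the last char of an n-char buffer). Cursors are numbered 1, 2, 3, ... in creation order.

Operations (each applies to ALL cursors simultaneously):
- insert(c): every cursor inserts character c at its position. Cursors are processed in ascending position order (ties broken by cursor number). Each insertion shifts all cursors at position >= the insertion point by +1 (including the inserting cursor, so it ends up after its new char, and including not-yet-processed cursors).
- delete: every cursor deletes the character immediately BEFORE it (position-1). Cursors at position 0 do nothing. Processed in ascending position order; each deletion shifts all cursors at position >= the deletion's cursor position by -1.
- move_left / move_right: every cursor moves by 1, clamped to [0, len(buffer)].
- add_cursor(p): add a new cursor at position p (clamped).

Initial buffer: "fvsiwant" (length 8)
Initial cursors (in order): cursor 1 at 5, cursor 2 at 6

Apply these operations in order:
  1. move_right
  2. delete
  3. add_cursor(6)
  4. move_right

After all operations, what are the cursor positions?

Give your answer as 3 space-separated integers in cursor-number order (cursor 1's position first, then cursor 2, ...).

After op 1 (move_right): buffer="fvsiwant" (len 8), cursors c1@6 c2@7, authorship ........
After op 2 (delete): buffer="fvsiwt" (len 6), cursors c1@5 c2@5, authorship ......
After op 3 (add_cursor(6)): buffer="fvsiwt" (len 6), cursors c1@5 c2@5 c3@6, authorship ......
After op 4 (move_right): buffer="fvsiwt" (len 6), cursors c1@6 c2@6 c3@6, authorship ......

Answer: 6 6 6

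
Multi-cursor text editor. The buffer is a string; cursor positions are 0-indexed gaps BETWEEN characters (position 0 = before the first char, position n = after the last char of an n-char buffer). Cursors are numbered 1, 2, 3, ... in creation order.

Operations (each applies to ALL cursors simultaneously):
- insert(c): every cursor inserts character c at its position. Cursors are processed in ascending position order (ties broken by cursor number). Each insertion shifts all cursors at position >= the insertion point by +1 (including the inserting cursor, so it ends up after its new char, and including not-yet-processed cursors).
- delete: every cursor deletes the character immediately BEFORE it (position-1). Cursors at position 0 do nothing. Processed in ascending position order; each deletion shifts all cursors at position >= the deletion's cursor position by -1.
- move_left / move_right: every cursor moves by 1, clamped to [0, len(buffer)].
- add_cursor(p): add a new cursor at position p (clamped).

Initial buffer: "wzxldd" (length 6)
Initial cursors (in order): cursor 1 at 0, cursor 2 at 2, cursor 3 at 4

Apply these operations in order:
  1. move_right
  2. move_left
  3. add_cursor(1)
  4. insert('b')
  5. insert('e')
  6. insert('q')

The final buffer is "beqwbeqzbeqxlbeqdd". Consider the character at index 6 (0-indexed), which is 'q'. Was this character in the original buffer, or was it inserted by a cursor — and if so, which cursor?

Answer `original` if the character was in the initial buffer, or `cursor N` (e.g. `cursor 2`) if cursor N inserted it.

After op 1 (move_right): buffer="wzxldd" (len 6), cursors c1@1 c2@3 c3@5, authorship ......
After op 2 (move_left): buffer="wzxldd" (len 6), cursors c1@0 c2@2 c3@4, authorship ......
After op 3 (add_cursor(1)): buffer="wzxldd" (len 6), cursors c1@0 c4@1 c2@2 c3@4, authorship ......
After op 4 (insert('b')): buffer="bwbzbxlbdd" (len 10), cursors c1@1 c4@3 c2@5 c3@8, authorship 1.4.2..3..
After op 5 (insert('e')): buffer="bewbezbexlbedd" (len 14), cursors c1@2 c4@5 c2@8 c3@12, authorship 11.44.22..33..
After op 6 (insert('q')): buffer="beqwbeqzbeqxlbeqdd" (len 18), cursors c1@3 c4@7 c2@11 c3@16, authorship 111.444.222..333..
Authorship (.=original, N=cursor N): 1 1 1 . 4 4 4 . 2 2 2 . . 3 3 3 . .
Index 6: author = 4

Answer: cursor 4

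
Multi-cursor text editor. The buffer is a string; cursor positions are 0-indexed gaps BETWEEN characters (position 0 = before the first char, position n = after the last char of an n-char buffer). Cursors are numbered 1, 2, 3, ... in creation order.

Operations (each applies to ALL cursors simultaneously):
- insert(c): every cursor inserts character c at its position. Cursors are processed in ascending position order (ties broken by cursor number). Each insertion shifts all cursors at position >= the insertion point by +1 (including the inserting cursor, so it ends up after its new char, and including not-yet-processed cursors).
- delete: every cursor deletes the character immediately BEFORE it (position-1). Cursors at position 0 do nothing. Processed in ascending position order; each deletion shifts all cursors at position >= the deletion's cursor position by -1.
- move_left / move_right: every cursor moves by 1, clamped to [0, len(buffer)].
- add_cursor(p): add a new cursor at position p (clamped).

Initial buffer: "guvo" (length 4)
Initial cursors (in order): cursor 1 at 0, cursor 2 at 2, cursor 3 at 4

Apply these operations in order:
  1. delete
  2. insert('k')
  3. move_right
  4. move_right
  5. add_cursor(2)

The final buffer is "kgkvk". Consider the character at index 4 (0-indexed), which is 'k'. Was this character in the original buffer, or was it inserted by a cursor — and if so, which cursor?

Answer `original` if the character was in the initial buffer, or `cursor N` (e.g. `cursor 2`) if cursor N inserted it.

After op 1 (delete): buffer="gv" (len 2), cursors c1@0 c2@1 c3@2, authorship ..
After op 2 (insert('k')): buffer="kgkvk" (len 5), cursors c1@1 c2@3 c3@5, authorship 1.2.3
After op 3 (move_right): buffer="kgkvk" (len 5), cursors c1@2 c2@4 c3@5, authorship 1.2.3
After op 4 (move_right): buffer="kgkvk" (len 5), cursors c1@3 c2@5 c3@5, authorship 1.2.3
After op 5 (add_cursor(2)): buffer="kgkvk" (len 5), cursors c4@2 c1@3 c2@5 c3@5, authorship 1.2.3
Authorship (.=original, N=cursor N): 1 . 2 . 3
Index 4: author = 3

Answer: cursor 3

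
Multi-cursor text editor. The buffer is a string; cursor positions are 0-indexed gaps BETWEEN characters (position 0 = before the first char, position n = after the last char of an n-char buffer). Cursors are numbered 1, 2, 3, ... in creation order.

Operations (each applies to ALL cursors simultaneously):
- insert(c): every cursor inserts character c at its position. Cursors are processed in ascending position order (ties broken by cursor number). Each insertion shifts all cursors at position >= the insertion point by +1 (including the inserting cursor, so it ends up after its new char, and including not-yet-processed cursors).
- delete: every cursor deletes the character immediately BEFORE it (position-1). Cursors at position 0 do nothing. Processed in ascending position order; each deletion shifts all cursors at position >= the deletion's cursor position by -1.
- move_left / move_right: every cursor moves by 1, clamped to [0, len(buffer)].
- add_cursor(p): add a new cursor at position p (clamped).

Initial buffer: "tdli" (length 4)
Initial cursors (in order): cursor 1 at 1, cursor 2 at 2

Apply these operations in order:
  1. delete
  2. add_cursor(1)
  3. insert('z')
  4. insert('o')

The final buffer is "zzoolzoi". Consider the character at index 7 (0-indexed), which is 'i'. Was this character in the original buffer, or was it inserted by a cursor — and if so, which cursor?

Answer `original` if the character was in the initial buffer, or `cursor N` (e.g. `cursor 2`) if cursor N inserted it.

Answer: original

Derivation:
After op 1 (delete): buffer="li" (len 2), cursors c1@0 c2@0, authorship ..
After op 2 (add_cursor(1)): buffer="li" (len 2), cursors c1@0 c2@0 c3@1, authorship ..
After op 3 (insert('z')): buffer="zzlzi" (len 5), cursors c1@2 c2@2 c3@4, authorship 12.3.
After op 4 (insert('o')): buffer="zzoolzoi" (len 8), cursors c1@4 c2@4 c3@7, authorship 1212.33.
Authorship (.=original, N=cursor N): 1 2 1 2 . 3 3 .
Index 7: author = original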